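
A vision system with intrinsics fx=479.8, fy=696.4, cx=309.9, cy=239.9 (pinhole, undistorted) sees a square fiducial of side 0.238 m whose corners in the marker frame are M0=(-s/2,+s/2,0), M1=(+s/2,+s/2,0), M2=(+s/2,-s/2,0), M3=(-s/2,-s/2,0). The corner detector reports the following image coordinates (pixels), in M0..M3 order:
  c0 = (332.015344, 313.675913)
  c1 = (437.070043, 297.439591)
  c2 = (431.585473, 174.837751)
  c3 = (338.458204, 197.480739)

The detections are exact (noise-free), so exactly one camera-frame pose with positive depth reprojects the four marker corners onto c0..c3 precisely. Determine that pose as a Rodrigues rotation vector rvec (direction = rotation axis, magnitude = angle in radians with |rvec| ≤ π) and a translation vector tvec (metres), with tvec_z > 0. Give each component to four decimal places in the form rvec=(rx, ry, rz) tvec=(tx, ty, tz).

rvec=(-0.6271, 0.3910, -0.0223) tvec=(0.1729, 0.0044, 1.1350)

Intrinsics K: fx=479.8, fy=696.4, cx=309.9, cy=239.9
Marker side s = 0.238 m; corners in marker frame (Z=0):
  M0 = (-0.1190, +0.1190, 0)
  M1 = (+0.1190, +0.1190, 0)
  M2 = (+0.1190, -0.1190, 0)
  M3 = (-0.1190, -0.1190, 0)
Detected image corners:
  c0 = (332.015344, 313.675913) px
  c1 = (437.070043, 297.439591) px
  c2 = (431.585473, 174.837751) px
  c3 = (338.458204, 197.480739) px
Planar DLT: solve 8×8 A·h = b for H (H[2,2]=1):
  H  [+296.30845 -198.10845 +382.98056]
  H  [-158.22550 +376.47192 +242.61126]
  H  [-0.30804 -0.50724 +1.00000]
B = K⁻¹H; ‖b₁‖=0.881060, ‖b₂‖=0.881060; λ = 2/(‖b₁‖+‖b₂‖) = 1.134997, sign → tz>0 ⇒ λ=+1.134997
r₁ = λ·B[:,0] = (+0.92676,-0.13744,-0.34962); r₂ = λ·B[:,1] = (-0.09679,+0.81190,-0.57572)
r₃ = r₁×r₂ = (+0.36298,+0.56739,+0.73913); SVD([r₁ r₂ r₃]) → R = UVᵀ:
  R  [+0.92676 -0.09679 +0.36298]
  R  [-0.13744 +0.81190 +0.56739]
  R  [-0.34962 -0.57571 +0.73913]
t = (+0.17288, +0.00442, +1.13500) m
tr R = 2.477789; θ = arccos((tr R − 1)/2) = 0.739368 rad = 42.363°
axis k = ((R−Rᵀ)₃₂, (R−Rᵀ)₁₃, (R−Rᵀ)₂₁) / (2 sinθ) = (-0.848223, +0.528780, -0.030164)
rvec = θ·k = (-0.627149, +0.390963, -0.022302)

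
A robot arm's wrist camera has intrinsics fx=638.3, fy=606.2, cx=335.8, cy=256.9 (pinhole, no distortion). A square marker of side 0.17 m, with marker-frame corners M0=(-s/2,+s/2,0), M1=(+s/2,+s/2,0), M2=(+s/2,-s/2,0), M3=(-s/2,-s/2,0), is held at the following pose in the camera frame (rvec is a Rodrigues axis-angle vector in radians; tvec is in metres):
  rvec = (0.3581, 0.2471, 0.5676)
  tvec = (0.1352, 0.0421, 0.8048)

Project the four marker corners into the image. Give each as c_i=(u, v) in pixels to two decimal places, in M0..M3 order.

c0=(354.71, 300.38) c1=(462.28, 371.63) c2=(541.71, 275.46) c3=(422.66, 200.79)

Intrinsics K: fx=638.3, fy=606.2, cx=335.8, cy=256.9
Marker side s = 0.17 m; corners in marker frame (Z=0):
  M0 = (-0.0850, +0.0850, 0)
  M1 = (+0.0850, +0.0850, 0)
  M2 = (+0.0850, -0.0850, 0)
  M3 = (-0.0850, -0.0850, 0)
rvec = (0.3581, 0.2471, 0.5676), |rvec| = θ = 0.71517 rad = 40.976°
Rodrigues: sinθ=0.65574, 1−cosθ=0.24502; R = I + sinθ·[k]× + (1−cosθ)·[k]×²:
    [+0.81641 -0.47805 +0.32394]
    [+0.56283 +0.78423 -0.26116]
    [-0.12920 +0.39553 +0.90932]
t = (0.1352, 0.0421, 0.8048) m
M0: Pc = R·M0+t = (+0.02517, +0.06092, +0.84940); u = 638.3·(+0.02517)/0.84940 + 335.8 = 354.7149, v = 606.2·(+0.06092)/0.84940 + 256.9 = 300.3770
M1: Pc = R·M1+t = (+0.16396, +0.15660, +0.82744); u = 638.3·(+0.16396)/0.82744 + 335.8 = 462.2824, v = 606.2·(+0.15660)/0.82744 + 256.9 = 371.6288
M2: Pc = R·M2+t = (+0.24523, +0.02328, +0.76020); u = 638.3·(+0.24523)/0.76020 + 335.8 = 541.7068, v = 606.2·(+0.02328)/0.76020 + 256.9 = 275.4644
M3: Pc = R·M3+t = (+0.10644, -0.07240, +0.78216); u = 638.3·(+0.10644)/0.78216 + 335.8 = 422.6618, v = 606.2·(-0.07240)/0.78216 + 256.9 = 200.7876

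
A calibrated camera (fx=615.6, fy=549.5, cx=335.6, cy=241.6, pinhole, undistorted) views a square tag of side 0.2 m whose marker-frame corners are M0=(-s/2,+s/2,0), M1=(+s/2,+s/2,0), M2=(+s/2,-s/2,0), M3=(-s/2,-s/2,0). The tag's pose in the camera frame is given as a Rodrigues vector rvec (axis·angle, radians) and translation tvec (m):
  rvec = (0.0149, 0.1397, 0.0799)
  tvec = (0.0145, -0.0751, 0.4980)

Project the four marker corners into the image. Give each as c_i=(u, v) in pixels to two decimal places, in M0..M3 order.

Intrinsics K: fx=615.6, fy=549.5, cx=335.6, cy=241.6
Marker side s = 0.2 m; corners in marker frame (Z=0):
  M0 = (-0.1000, +0.1000, 0)
  M1 = (+0.1000, +0.1000, 0)
  M2 = (+0.1000, -0.1000, 0)
  M3 = (-0.1000, -0.1000, 0)
rvec = (0.0149, 0.1397, 0.0799), |rvec| = θ = 0.16162 rad = 9.260°
Rodrigues: sinθ=0.16092, 1−cosθ=0.01303; R = I + sinθ·[k]× + (1−cosθ)·[k]×²:
    [+0.98708 -0.07851 +0.13969]
    [+0.08059 +0.99670 -0.00927]
    [-0.13850 +0.02040 +0.99015]
t = (0.0145, -0.0751, 0.4980) m
M0: Pc = R·M0+t = (-0.09206, +0.01651, +0.51389); u = 615.6·(-0.09206)/0.51389 + 335.6 = 225.3203, v = 549.5·(+0.01651)/0.51389 + 241.6 = 259.2554
M1: Pc = R·M1+t = (+0.10536, +0.03263, +0.48619); u = 615.6·(+0.10536)/0.48619 + 335.6 = 468.9991, v = 549.5·(+0.03263)/0.48619 + 241.6 = 278.4784
M2: Pc = R·M2+t = (+0.12106, -0.16671, +0.48211); u = 615.6·(+0.12106)/0.48211 + 335.6 = 490.1790, v = 549.5·(-0.16671)/0.48211 + 241.6 = 51.5854
M3: Pc = R·M3+t = (-0.07636, -0.18283, +0.50981); u = 615.6·(-0.07636)/0.50981 + 335.6 = 243.3989, v = 549.5·(-0.18283)/0.50981 + 241.6 = 44.5365

c0=(225.32, 259.26) c1=(469.00, 278.48) c2=(490.18, 51.59) c3=(243.40, 44.54)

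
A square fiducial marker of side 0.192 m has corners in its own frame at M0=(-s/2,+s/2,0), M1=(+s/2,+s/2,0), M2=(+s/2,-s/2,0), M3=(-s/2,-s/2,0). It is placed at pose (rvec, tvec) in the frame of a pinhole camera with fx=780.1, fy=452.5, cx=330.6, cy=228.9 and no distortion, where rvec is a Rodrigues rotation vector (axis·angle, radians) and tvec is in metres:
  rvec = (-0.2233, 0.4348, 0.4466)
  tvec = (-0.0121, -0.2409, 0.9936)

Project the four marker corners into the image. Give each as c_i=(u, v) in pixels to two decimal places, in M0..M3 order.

c0=(228.40, 144.33) c1=(348.56, 170.55) c2=(420.06, 92.35) c3=(296.49, 73.15)

Intrinsics K: fx=780.1, fy=452.5, cx=330.6, cy=228.9
Marker side s = 0.192 m; corners in marker frame (Z=0):
  M0 = (-0.0960, +0.0960, 0)
  M1 = (+0.0960, +0.0960, 0)
  M2 = (+0.0960, -0.0960, 0)
  M3 = (-0.0960, -0.0960, 0)
rvec = (-0.2233, 0.4348, 0.4466), |rvec| = θ = 0.66209 rad = 37.935°
Rodrigues: sinθ=0.61477, 1−cosθ=0.21129; R = I + sinθ·[k]× + (1−cosθ)·[k]×²:
    [+0.81274 -0.46148 +0.35565]
    [+0.36788 +0.87983 +0.30093]
    [-0.45179 -0.11374 +0.88484]
t = (-0.0121, -0.2409, 0.9936) m
M0: Pc = R·M0+t = (-0.13442, -0.19175, +1.02605); u = 780.1·(-0.13442)/1.02605 + 330.6 = 228.3977, v = 452.5·(-0.19175)/1.02605 + 228.9 = 144.3350
M1: Pc = R·M1+t = (+0.02162, -0.12112, +0.93931); u = 780.1·(+0.02162)/0.93931 + 330.6 = 348.5567, v = 452.5·(-0.12112)/0.93931 + 228.9 = 170.5521
M2: Pc = R·M2+t = (+0.11022, -0.29005, +0.96115); u = 780.1·(+0.11022)/0.96115 + 330.6 = 420.0623, v = 452.5·(-0.29005)/0.96115 + 228.9 = 92.3483
M3: Pc = R·M3+t = (-0.04582, -0.36068, +1.04789); u = 780.1·(-0.04582)/1.04789 + 330.6 = 296.4883, v = 452.5·(-0.36068)/1.04789 + 228.9 = 73.1512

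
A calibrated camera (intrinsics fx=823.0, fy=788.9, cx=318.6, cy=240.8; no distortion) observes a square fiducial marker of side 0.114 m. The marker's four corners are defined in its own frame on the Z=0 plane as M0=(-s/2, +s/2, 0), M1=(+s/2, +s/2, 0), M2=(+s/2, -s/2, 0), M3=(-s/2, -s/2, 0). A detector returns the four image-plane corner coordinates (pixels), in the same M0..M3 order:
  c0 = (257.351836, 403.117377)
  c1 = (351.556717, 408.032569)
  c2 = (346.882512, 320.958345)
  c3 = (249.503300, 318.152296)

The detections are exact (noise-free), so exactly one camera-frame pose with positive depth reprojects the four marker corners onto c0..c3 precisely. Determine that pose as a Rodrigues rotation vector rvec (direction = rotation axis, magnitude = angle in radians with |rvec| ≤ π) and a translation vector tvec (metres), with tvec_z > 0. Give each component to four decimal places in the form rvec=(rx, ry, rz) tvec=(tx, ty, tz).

rvec=(0.3006, 0.2190, -0.0257) tvec=(-0.0206, 0.1478, 0.9517)

Intrinsics K: fx=823.0, fy=788.9, cx=318.6, cy=240.8
Marker side s = 0.114 m; corners in marker frame (Z=0):
  M0 = (-0.0570, +0.0570, 0)
  M1 = (+0.0570, +0.0570, 0)
  M2 = (+0.0570, -0.0570, 0)
  M3 = (-0.0570, -0.0570, 0)
Detected image corners:
  c0 = (257.351836, 403.117377) px
  c1 = (351.556717, 408.032569) px
  c2 = (346.882512, 320.958345) px
  c3 = (249.503300, 318.152296) px
Planar DLT: solve 8×8 A·h = b for H (H[2,2]=1):
  H  [+771.09605 +147.20154 +300.75349]
  H  [-48.92826 +865.25107 +363.28926]
  H  [-0.22880 +0.30564 +1.00000]
B = K⁻¹H; ‖b₁‖=1.050749, ‖b₂‖=1.050749; λ = 2/(‖b₁‖+‖b₂‖) = 0.951702, sign → tz>0 ⇒ λ=+0.951702
r₁ = λ·B[:,0] = (+0.97598,+0.00744,-0.21775); r₂ = λ·B[:,1] = (+0.05762,+0.95502,+0.29088)
r₃ = r₁×r₂ = (+0.21012,-0.29643,+0.93165); SVD([r₁ r₂ r₃]) → R = UVᵀ:
  R  [+0.97598 +0.05762 +0.21012]
  R  [+0.00744 +0.95502 -0.29643]
  R  [-0.21775 +0.29088 +0.93165]
t = (-0.02064, +0.14777, +0.95170) m
tr R = 2.862654; θ = arccos((tr R − 1)/2) = 0.372757 rad = 21.357°
axis k = ((R−Rᵀ)₃₂, (R−Rᵀ)₁₃, (R−Rᵀ)₂₁) / (2 sinθ) = (+0.806335, +0.587433, -0.068891)
rvec = θ·k = (+0.300567, +0.218970, -0.025680)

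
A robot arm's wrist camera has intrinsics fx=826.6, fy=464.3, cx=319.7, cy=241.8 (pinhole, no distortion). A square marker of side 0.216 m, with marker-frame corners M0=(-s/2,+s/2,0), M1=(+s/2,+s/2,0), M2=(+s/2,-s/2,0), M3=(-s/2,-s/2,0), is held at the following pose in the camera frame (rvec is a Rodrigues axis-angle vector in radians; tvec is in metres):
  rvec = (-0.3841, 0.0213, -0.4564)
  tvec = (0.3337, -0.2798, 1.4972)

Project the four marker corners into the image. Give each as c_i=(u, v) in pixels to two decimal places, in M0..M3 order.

c0=(480.75, 195.84) c1=(588.76, 166.58) c2=(525.72, 116.69) c3=(422.72, 143.98)

Intrinsics K: fx=826.6, fy=464.3, cx=319.7, cy=241.8
Marker side s = 0.216 m; corners in marker frame (Z=0):
  M0 = (-0.1080, +0.1080, 0)
  M1 = (+0.1080, +0.1080, 0)
  M2 = (+0.1080, -0.1080, 0)
  M3 = (-0.1080, -0.1080, 0)
rvec = (-0.3841, 0.0213, -0.4564), |rvec| = θ = 0.59690 rad = 34.200°
Rodrigues: sinθ=0.56208, 1−cosθ=0.17292; R = I + sinθ·[k]× + (1−cosθ)·[k]×²:
    [+0.89869 +0.42581 +0.10514]
    [-0.43375 +0.82730 +0.35698]
    [+0.06502 -0.36641 +0.92818]
t = (0.3337, -0.2798, 1.4972) m
M0: Pc = R·M0+t = (+0.28263, -0.14361, +1.45061); u = 826.6·(+0.28263)/1.45061 + 319.7 = 480.7509, v = 464.3·(-0.14361)/1.45061 + 241.8 = 195.8354
M1: Pc = R·M1+t = (+0.47675, -0.23730, +1.46465); u = 826.6·(+0.47675)/1.46465 + 319.7 = 588.7592, v = 464.3·(-0.23730)/1.46465 + 241.8 = 166.5762
M2: Pc = R·M2+t = (+0.38477, -0.41599, +1.54379); u = 826.6·(+0.38477)/1.54379 + 319.7 = 525.7193, v = 464.3·(-0.41599)/1.54379 + 241.8 = 116.6890
M3: Pc = R·M3+t = (+0.19065, -0.32230, +1.52975); u = 826.6·(+0.19065)/1.52975 + 319.7 = 422.7203, v = 464.3·(-0.32230)/1.52975 + 241.8 = 143.9763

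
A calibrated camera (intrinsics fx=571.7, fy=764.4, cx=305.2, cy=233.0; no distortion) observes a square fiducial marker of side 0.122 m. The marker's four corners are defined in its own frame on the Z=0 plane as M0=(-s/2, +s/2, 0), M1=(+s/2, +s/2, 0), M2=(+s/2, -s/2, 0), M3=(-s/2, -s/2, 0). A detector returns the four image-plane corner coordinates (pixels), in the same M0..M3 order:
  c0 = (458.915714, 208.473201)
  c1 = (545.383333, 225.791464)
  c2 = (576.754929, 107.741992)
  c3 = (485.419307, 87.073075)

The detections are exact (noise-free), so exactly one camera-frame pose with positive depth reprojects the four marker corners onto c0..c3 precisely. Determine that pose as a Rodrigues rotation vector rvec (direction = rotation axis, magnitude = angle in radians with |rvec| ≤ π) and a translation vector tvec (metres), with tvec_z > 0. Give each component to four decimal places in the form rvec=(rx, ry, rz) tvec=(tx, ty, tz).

Intrinsics K: fx=571.7, fy=764.4, cx=305.2, cy=233.0
Marker side s = 0.122 m; corners in marker frame (Z=0):
  M0 = (-0.0610, +0.0610, 0)
  M1 = (+0.0610, +0.0610, 0)
  M2 = (+0.0610, -0.0610, 0)
  M3 = (-0.0610, -0.0610, 0)
Detected image corners:
  c0 = (458.915714, 208.473201) px
  c1 = (545.383333, 225.791464) px
  c2 = (576.754929, 107.741992) px
  c3 = (485.419307, 87.073075) px
Planar DLT: solve 8×8 A·h = b for H (H[2,2]=1):
  H  [+805.80789 +19.79237 +516.58685]
  H  [+178.92538 +1059.51263 +159.17482]
  H  [+0.15042 +0.49779 +1.00000]
B = K⁻¹H; ‖b₁‖=1.350853, ‖b₂‖=1.350853; λ = 2/(‖b₁‖+‖b₂‖) = 0.740273, sign → tz>0 ⇒ λ=+0.740273
r₁ = λ·B[:,0] = (+0.98396,+0.13934,+0.11135); r₂ = λ·B[:,1] = (-0.17110,+0.91375,+0.36850)
r₃ = r₁×r₂ = (-0.05040,-0.38165,+0.92293); SVD([r₁ r₂ r₃]) → R = UVᵀ:
  R  [+0.98396 -0.17110 -0.05040]
  R  [+0.13934 +0.91375 -0.38165]
  R  [+0.11135 +0.36850 +0.92293]
t = (+0.27372, -0.07150, +0.74027) m
tr R = 2.820644; θ = arccos((tr R − 1)/2) = 0.426735 rad = 24.450°
axis k = ((R−Rᵀ)₃₂, (R−Rᵀ)₁₃, (R−Rᵀ)₂₁) / (2 sinθ) = (+0.906193, -0.195409, +0.375006)
rvec = θ·k = (+0.386704, -0.083388, +0.160028)

rvec=(0.3867, -0.0834, 0.1600) tvec=(0.2737, -0.0715, 0.7403)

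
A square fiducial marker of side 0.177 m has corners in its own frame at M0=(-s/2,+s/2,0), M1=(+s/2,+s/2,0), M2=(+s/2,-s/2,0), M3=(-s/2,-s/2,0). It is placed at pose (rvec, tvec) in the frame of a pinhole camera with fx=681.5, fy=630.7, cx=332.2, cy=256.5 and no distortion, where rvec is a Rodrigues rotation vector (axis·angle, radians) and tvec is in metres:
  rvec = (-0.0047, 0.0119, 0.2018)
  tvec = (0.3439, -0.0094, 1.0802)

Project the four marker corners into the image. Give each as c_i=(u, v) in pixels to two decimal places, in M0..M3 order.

Intrinsics K: fx=681.5, fy=630.7, cx=332.2, cy=256.5
Marker side s = 0.177 m; corners in marker frame (Z=0):
  M0 = (-0.0885, +0.0885, 0)
  M1 = (+0.0885, +0.0885, 0)
  M2 = (+0.0885, -0.0885, 0)
  M3 = (-0.0885, -0.0885, 0)
rvec = (-0.0047, 0.0119, 0.2018), |rvec| = θ = 0.20221 rad = 11.586°
Rodrigues: sinθ=0.20083, 1−cosθ=0.02037; R = I + sinθ·[k]× + (1−cosθ)·[k]×²:
    [+0.97964 -0.20046 +0.01135]
    [+0.20040 +0.97970 +0.00586]
    [-0.01229 -0.00347 +0.99992]
t = (0.3439, -0.0094, 1.0802) m
M0: Pc = R·M0+t = (+0.23946, +0.05957, +1.08098); u = 681.5·(+0.23946)/1.08098 + 332.2 = 483.1678, v = 630.7·(+0.05957)/1.08098 + 256.5 = 291.2549
M1: Pc = R·M1+t = (+0.41286, +0.09504, +1.07880); u = 681.5·(+0.41286)/1.07880 + 332.2 = 593.0094, v = 630.7·(+0.09504)/1.07880 + 256.5 = 312.0622
M2: Pc = R·M2+t = (+0.44834, -0.07837, +1.07942); u = 681.5·(+0.44834)/1.07942 + 332.2 = 615.2619, v = 630.7·(-0.07837)/1.07942 + 256.5 = 210.7101
M3: Pc = R·M3+t = (+0.27494, -0.11384, +1.08160); u = 681.5·(+0.27494)/1.08160 + 332.2 = 505.4379, v = 630.7·(-0.11384)/1.08160 + 256.5 = 190.1184

c0=(483.17, 291.25) c1=(593.01, 312.06) c2=(615.26, 210.71) c3=(505.44, 190.12)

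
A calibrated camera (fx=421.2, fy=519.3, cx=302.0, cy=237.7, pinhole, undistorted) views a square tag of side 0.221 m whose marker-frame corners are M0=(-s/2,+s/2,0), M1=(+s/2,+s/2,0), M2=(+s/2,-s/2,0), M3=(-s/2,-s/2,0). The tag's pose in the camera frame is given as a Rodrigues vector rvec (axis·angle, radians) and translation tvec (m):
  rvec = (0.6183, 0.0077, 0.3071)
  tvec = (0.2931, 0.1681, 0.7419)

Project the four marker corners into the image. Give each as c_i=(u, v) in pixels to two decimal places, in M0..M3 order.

c0=(384.87, 382.41) c1=(492.10, 419.35) c2=(565.01, 324.09) c3=(439.57, 277.53)

Intrinsics K: fx=421.2, fy=519.3, cx=302.0, cy=237.7
Marker side s = 0.221 m; corners in marker frame (Z=0):
  M0 = (-0.1105, +0.1105, 0)
  M1 = (+0.1105, +0.1105, 0)
  M2 = (+0.1105, -0.1105, 0)
  M3 = (-0.1105, -0.1105, 0)
rvec = (0.6183, 0.0077, 0.3071), |rvec| = θ = 0.69041 rad = 39.558°
Rodrigues: sinθ=0.63685, 1−cosθ=0.22901; R = I + sinθ·[k]× + (1−cosθ)·[k]×²:
    [+0.95466 -0.28099 +0.09833]
    [+0.28557 +0.77101 -0.56920]
    [+0.08413 +0.57147 +0.81630]
t = (0.2931, 0.1681, 0.7419) m
M0: Pc = R·M0+t = (+0.15656, +0.22174, +0.79575); u = 421.2·(+0.15656)/0.79575 + 302.0 = 384.8692, v = 519.3·(+0.22174)/0.79575 + 237.7 = 382.4068
M1: Pc = R·M1+t = (+0.36754, +0.28485, +0.81434); u = 421.2·(+0.36754)/0.81434 + 302.0 = 492.1016, v = 519.3·(+0.28485)/0.81434 + 237.7 = 419.3477
M2: Pc = R·M2+t = (+0.42964, +0.11446, +0.68805); u = 421.2·(+0.42964)/0.68805 + 302.0 = 565.0108, v = 519.3·(+0.11446)/0.68805 + 237.7 = 324.0864
M3: Pc = R·M3+t = (+0.21866, +0.05135, +0.66946); u = 421.2·(+0.21866)/0.66946 + 302.0 = 439.5734, v = 519.3·(+0.05135)/0.66946 + 237.7 = 277.5309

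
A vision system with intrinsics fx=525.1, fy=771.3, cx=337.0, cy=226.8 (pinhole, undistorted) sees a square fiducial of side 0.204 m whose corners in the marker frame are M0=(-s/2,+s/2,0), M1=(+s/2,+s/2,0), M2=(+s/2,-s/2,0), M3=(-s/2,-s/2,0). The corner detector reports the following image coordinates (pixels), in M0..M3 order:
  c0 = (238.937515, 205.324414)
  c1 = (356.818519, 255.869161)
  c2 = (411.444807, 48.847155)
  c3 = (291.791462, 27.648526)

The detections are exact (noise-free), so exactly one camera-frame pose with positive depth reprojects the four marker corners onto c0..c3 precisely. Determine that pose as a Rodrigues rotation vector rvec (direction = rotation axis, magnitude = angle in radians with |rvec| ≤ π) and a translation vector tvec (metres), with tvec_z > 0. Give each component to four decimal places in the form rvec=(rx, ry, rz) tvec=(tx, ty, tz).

Intrinsics K: fx=525.1, fy=771.3, cx=337.0, cy=226.8
Marker side s = 0.204 m; corners in marker frame (Z=0):
  M0 = (-0.1020, +0.1020, 0)
  M1 = (+0.1020, +0.1020, 0)
  M2 = (+0.1020, -0.1020, 0)
  M3 = (-0.1020, -0.1020, 0)
Detected image corners:
  c0 = (238.937515, 205.324414) px
  c1 = (356.818519, 255.869161) px
  c2 = (411.444807, 48.847155) px
  c3 = (291.791462, 27.648526) px
Planar DLT: solve 8×8 A·h = b for H (H[2,2]=1):
  H  [+354.24285 -342.55727 +321.16481]
  H  [+79.64762 +904.85386 +130.73799]
  H  [-0.70226 -0.24461 +1.00000]
B = K⁻¹H; ‖b₁‖=1.362154, ‖b₂‖=1.362154; λ = 2/(‖b₁‖+‖b₂‖) = 0.734132, sign → tz>0 ⇒ λ=+0.734132
r₁ = λ·B[:,0] = (+0.82613,+0.22741,-0.51555); r₂ = λ·B[:,1] = (-0.36367,+0.91405,-0.17958)
r₃ = r₁×r₂ = (+0.43040,+0.33585,+0.83783); SVD([r₁ r₂ r₃]) → R = UVᵀ:
  R  [+0.82613 -0.36367 +0.43040]
  R  [+0.22741 +0.91405 +0.33585]
  R  [-0.51555 -0.17958 +0.83783]
t = (-0.02214, -0.09143, +0.73413) m
tr R = 2.578015; θ = arccos((tr R − 1)/2) = 0.661604 rad = 37.907°
axis k = ((R−Rᵀ)₃₂, (R−Rᵀ)₁₃, (R−Rᵀ)₂₁) / (2 sinθ) = (-0.419462, +0.769842, +0.481036)
rvec = θ·k = (-0.277518, +0.509331, +0.318255)

rvec=(-0.2775, 0.5093, 0.3183) tvec=(-0.0221, -0.0914, 0.7341)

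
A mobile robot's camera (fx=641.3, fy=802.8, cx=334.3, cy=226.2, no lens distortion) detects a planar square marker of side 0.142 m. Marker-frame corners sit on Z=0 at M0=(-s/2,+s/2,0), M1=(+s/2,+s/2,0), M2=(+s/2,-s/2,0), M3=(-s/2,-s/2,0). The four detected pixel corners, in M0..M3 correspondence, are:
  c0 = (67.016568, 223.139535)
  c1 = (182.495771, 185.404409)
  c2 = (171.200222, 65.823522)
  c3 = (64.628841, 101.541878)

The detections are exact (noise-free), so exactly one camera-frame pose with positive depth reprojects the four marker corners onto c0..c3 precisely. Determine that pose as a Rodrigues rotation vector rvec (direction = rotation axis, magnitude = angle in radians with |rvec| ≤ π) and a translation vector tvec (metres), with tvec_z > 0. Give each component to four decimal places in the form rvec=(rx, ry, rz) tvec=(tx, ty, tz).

rvec=(-0.4486, 0.0980, -0.2368) tvec=(-0.2607, -0.0826, 0.7837)

Intrinsics K: fx=641.3, fy=802.8, cx=334.3, cy=226.2
Marker side s = 0.142 m; corners in marker frame (Z=0):
  M0 = (-0.0710, +0.0710, 0)
  M1 = (+0.0710, +0.0710, 0)
  M2 = (+0.0710, -0.0710, 0)
  M3 = (-0.0710, -0.0710, 0)
Detected image corners:
  c0 = (67.016568, 223.139535) px
  c1 = (182.495771, 185.404409) px
  c2 = (171.200222, 65.823522) px
  c3 = (64.628841, 101.541878) px
Planar DLT: solve 8×8 A·h = b for H (H[2,2]=1):
  H  [+774.14956 -20.09610 +120.98882]
  H  [-266.03047 +768.37044 +141.64211]
  H  [-0.05330 -0.56173 +1.00000]
B = K⁻¹H; ‖b₁‖=1.275935, ‖b₂‖=1.275935; λ = 2/(‖b₁‖+‖b₂‖) = 0.783739, sign → tz>0 ⇒ λ=+0.783739
r₁ = λ·B[:,0] = (+0.96787,-0.24794,-0.04178); r₂ = λ·B[:,1] = (+0.20494,+0.87417,-0.44025)
r₃ = r₁×r₂ = (+0.14568,+0.41755,+0.89690); SVD([r₁ r₂ r₃]) → R = UVᵀ:
  R  [+0.96787 +0.20494 +0.14568]
  R  [-0.24794 +0.87417 +0.41755]
  R  [-0.04178 -0.44025 +0.89690]
t = (-0.26069, -0.08255, +0.78374) m
tr R = 2.738949; θ = arccos((tr R − 1)/2) = 0.516658 rad = 29.602°
axis k = ((R−Rᵀ)₃₂, (R−Rᵀ)₁₃, (R−Rᵀ)₂₁) / (2 sinθ) = (-0.868255, +0.189740, -0.458401)
rvec = θ·k = (-0.448591, +0.098031, -0.236837)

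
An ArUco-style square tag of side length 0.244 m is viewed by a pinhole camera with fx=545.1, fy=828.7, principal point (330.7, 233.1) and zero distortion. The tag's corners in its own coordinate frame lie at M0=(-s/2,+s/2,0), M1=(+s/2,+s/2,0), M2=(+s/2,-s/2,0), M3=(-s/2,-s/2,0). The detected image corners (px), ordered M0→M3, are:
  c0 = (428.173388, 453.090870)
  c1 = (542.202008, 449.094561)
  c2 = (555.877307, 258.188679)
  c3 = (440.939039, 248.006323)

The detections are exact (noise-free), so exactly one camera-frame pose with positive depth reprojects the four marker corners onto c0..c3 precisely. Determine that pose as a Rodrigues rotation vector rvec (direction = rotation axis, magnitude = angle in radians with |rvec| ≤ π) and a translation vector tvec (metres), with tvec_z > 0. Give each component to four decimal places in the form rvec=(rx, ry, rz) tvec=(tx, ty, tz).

rvec=(0.0784, -0.2967, 0.0701) tvec=(0.3013, 0.1457, 1.0071)

Intrinsics K: fx=545.1, fy=828.7, cx=330.7, cy=233.1
Marker side s = 0.244 m; corners in marker frame (Z=0):
  M0 = (-0.1220, +0.1220, 0)
  M1 = (+0.1220, +0.1220, 0)
  M2 = (+0.1220, -0.1220, 0)
  M3 = (-0.1220, -0.1220, 0)
Detected image corners:
  c0 = (428.173388, 453.090870) px
  c1 = (542.202008, 449.094561) px
  c2 = (555.877307, 258.188679) px
  c3 = (440.939039, 248.006323) px
Planar DLT: solve 8×8 A·h = b for H (H[2,2]=1):
  H  [+613.00666 -21.62467 +493.78677]
  H  [+115.41212 +833.77588 +352.95148]
  H  [+0.29245 +0.06634 +1.00000]
B = K⁻¹H; ‖b₁‖=0.992913, ‖b₂‖=0.992913; λ = 2/(‖b₁‖+‖b₂‖) = 1.007138, sign → tz>0 ⇒ λ=+1.007138
r₁ = λ·B[:,0] = (+0.95391,+0.05741,+0.29454); r₂ = λ·B[:,1] = (-0.08049,+0.99451,+0.06681)
r₃ = r₁×r₂ = (-0.28909,-0.08744,+0.95330); SVD([r₁ r₂ r₃]) → R = UVᵀ:
  R  [+0.95391 -0.08049 -0.28909]
  R  [+0.05741 +0.99451 -0.08744]
  R  [+0.29454 +0.06681 +0.95330]
t = (+0.30132, +0.14566, +1.00714) m
tr R = 2.901728; θ = arccos((tr R − 1)/2) = 0.314781 rad = 18.036°
axis k = ((R−Rᵀ)₃₂, (R−Rᵀ)₁₃, (R−Rᵀ)₂₁) / (2 sinθ) = (+0.249100, -0.942525, +0.222701)
rvec = θ·k = (+0.078412, -0.296689, +0.070102)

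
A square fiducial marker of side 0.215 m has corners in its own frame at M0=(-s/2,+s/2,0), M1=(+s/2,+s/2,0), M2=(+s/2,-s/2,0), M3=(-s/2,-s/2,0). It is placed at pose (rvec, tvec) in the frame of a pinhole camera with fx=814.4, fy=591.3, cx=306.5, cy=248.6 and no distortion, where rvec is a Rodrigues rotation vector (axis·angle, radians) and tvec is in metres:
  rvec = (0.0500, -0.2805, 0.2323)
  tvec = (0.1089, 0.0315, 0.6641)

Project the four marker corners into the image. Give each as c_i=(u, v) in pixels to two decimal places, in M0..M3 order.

Intrinsics K: fx=814.4, fy=591.3, cx=306.5, cy=248.6
Marker side s = 0.215 m; corners in marker frame (Z=0):
  M0 = (-0.1075, +0.1075, 0)
  M1 = (+0.1075, +0.1075, 0)
  M2 = (+0.1075, -0.1075, 0)
  M3 = (-0.1075, -0.1075, 0)
rvec = (0.0500, -0.2805, 0.2323), |rvec| = θ = 0.36762 rad = 21.063°
Rodrigues: sinθ=0.35939, 1−cosθ=0.06681; R = I + sinθ·[k]× + (1−cosθ)·[k]×²:
    [+0.93442 -0.23404 -0.26848]
    [+0.22017 +0.97208 -0.08110]
    [+0.27997 +0.01667 +0.95986]
t = (0.1089, 0.0315, 0.6641) m
M0: Pc = R·M0+t = (-0.01671, +0.11233, +0.63580); u = 814.4·(-0.01671)/0.63580 + 306.5 = 285.0968, v = 591.3·(+0.11233)/0.63580 + 248.6 = 353.0696
M1: Pc = R·M1+t = (+0.18419, +0.15967, +0.69599); u = 814.4·(+0.18419)/0.69599 + 306.5 = 522.0288, v = 591.3·(+0.15967)/0.69599 + 248.6 = 384.2507
M2: Pc = R·M2+t = (+0.23451, -0.04933, +0.69240); u = 814.4·(+0.23451)/0.69240 + 306.5 = 582.3276, v = 591.3·(-0.04933)/0.69240 + 248.6 = 206.4723
M3: Pc = R·M3+t = (+0.03361, -0.09667, +0.63221); u = 814.4·(+0.03361)/0.63221 + 306.5 = 349.7938, v = 591.3·(-0.09667)/0.63221 + 248.6 = 158.1883

c0=(285.10, 353.07) c1=(522.03, 384.25) c2=(582.33, 206.47) c3=(349.79, 158.19)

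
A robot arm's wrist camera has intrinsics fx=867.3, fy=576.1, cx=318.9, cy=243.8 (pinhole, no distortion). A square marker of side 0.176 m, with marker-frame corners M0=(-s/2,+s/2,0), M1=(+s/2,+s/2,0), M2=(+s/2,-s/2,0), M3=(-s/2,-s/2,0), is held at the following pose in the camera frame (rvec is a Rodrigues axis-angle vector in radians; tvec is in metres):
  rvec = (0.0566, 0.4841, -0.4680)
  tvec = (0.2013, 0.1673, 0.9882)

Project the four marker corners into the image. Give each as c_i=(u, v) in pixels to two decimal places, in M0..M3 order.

Intrinsics K: fx=867.3, fy=576.1, cx=318.9, cy=243.8
Marker side s = 0.176 m; corners in marker frame (Z=0):
  M0 = (-0.0880, +0.0880, 0)
  M1 = (+0.0880, +0.0880, 0)
  M2 = (+0.0880, -0.0880, 0)
  M3 = (-0.0880, -0.0880, 0)
rvec = (0.0566, 0.4841, -0.4680), |rvec| = θ = 0.67571 rad = 38.715°
Rodrigues: sinθ=0.62545, 1−cosθ=0.21974; R = I + sinθ·[k]× + (1−cosθ)·[k]×²:
    [+0.78181 +0.44638 +0.43535]
    [-0.42000 +0.89305 -0.16142]
    [-0.46084 -0.05664 +0.88567]
t = (0.2013, 0.1673, 0.9882) m
M0: Pc = R·M0+t = (+0.17178, +0.28285, +1.02377); u = 867.3·(+0.17178)/1.02377 + 318.9 = 464.4276, v = 576.1·(+0.28285)/1.02377 + 243.8 = 402.9659
M1: Pc = R·M1+t = (+0.30938, +0.20893, +0.94266); u = 867.3·(+0.30938)/0.94266 + 318.9 = 603.5467, v = 576.1·(+0.20893)/0.94266 + 243.8 = 371.4847
M2: Pc = R·M2+t = (+0.23082, +0.05175, +0.95263); u = 867.3·(+0.23082)/0.95263 + 318.9 = 529.0425, v = 576.1·(+0.05175)/0.95263 + 243.8 = 275.0964
M3: Pc = R·M3+t = (+0.09322, +0.12567, +1.03374); u = 867.3·(+0.09322)/1.03374 + 318.9 = 397.1108, v = 576.1·(+0.12567)/1.03374 + 243.8 = 313.8367

c0=(464.43, 402.97) c1=(603.55, 371.48) c2=(529.04, 275.10) c3=(397.11, 313.84)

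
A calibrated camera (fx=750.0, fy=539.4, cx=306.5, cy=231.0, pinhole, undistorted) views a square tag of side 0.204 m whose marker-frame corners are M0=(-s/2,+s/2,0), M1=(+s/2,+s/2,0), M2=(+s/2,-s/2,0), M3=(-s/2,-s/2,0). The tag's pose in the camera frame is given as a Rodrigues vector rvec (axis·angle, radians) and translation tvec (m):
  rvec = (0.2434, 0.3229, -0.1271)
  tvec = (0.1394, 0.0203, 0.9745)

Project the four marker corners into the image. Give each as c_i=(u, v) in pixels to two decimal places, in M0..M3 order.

Intrinsics K: fx=750.0, fy=539.4, cx=306.5, cy=231.0
Marker side s = 0.204 m; corners in marker frame (Z=0):
  M0 = (-0.1020, +0.1020, 0)
  M1 = (+0.1020, +0.1020, 0)
  M2 = (+0.1020, -0.1020, 0)
  M3 = (-0.1020, -0.1020, 0)
rvec = (0.2434, 0.3229, -0.1271), |rvec| = θ = 0.42387 rad = 24.286°
Rodrigues: sinθ=0.41129, 1−cosθ=0.08849; R = I + sinθ·[k]× + (1−cosθ)·[k]×²:
    [+0.94069 +0.16204 +0.29808]
    [-0.08462 +0.96286 -0.25639]
    [-0.32856 +0.21596 +0.91946]
t = (0.1394, 0.0203, 0.9745) m
M0: Pc = R·M0+t = (+0.05998, +0.12714, +1.03004); u = 750.0·(+0.05998)/1.03004 + 306.5 = 350.1716, v = 539.4·(+0.12714)/1.03004 + 231.0 = 297.5807
M1: Pc = R·M1+t = (+0.25188, +0.10988, +0.96302); u = 750.0·(+0.25188)/0.96302 + 306.5 = 502.6636, v = 539.4·(+0.10988)/0.96302 + 231.0 = 292.5461
M2: Pc = R·M2+t = (+0.21882, -0.08654, +0.91896); u = 750.0·(+0.21882)/0.91896 + 306.5 = 485.0895, v = 539.4·(-0.08654)/0.91896 + 231.0 = 180.2021
M3: Pc = R·M3+t = (+0.02692, -0.06928, +0.98598); u = 750.0·(+0.02692)/0.98598 + 306.5 = 326.9784, v = 539.4·(-0.06928)/0.98598 + 231.0 = 193.0986

c0=(350.17, 297.58) c1=(502.66, 292.55) c2=(485.09, 180.20) c3=(326.98, 193.10)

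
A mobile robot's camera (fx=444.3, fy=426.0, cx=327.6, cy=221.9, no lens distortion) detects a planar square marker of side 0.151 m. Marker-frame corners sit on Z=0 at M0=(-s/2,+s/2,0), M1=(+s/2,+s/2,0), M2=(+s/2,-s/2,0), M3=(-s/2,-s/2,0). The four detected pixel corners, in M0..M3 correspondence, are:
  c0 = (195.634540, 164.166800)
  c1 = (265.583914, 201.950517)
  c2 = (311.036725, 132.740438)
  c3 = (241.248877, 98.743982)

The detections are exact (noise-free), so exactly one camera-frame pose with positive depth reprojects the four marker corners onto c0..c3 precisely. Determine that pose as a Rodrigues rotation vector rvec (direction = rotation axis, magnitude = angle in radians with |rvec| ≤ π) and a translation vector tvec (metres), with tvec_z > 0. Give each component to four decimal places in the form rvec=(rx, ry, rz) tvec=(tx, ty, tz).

rvec=(-0.2052, 0.1703, 0.5206) tvec=(-0.1320, -0.1354, 0.7861)

Intrinsics K: fx=444.3, fy=426.0, cx=327.6, cy=221.9
Marker side s = 0.151 m; corners in marker frame (Z=0):
  M0 = (-0.0755, +0.0755, 0)
  M1 = (+0.0755, +0.0755, 0)
  M2 = (+0.0755, -0.0755, 0)
  M3 = (-0.0755, -0.0755, 0)
Detected image corners:
  c0 = (195.634540, 164.166800) px
  c1 = (265.583914, 201.950517) px
  c2 = (311.036725, 132.740438) px
  c3 = (241.248877, 98.743982) px
Planar DLT: solve 8×8 A·h = b for H (H[2,2]=1):
  H  [+394.17208 -350.09576 +252.99196]
  H  [+197.09557 +416.92832 +148.54721]
  H  [-0.27045 -0.19157 +1.00000]
B = K⁻¹H; ‖b₁‖=1.272041, ‖b₂‖=1.272041; λ = 2/(‖b₁‖+‖b₂‖) = 0.786138, sign → tz>0 ⇒ λ=+0.786138
r₁ = λ·B[:,0] = (+0.85421,+0.47447,-0.21261); r₂ = λ·B[:,1] = (-0.50841,+0.84784,-0.15060)
r₃ = r₁×r₂ = (+0.10881,+0.23674,+0.96546); SVD([r₁ r₂ r₃]) → R = UVᵀ:
  R  [+0.85421 -0.50841 +0.10881]
  R  [+0.47447 +0.84784 +0.23674]
  R  [-0.21261 -0.15060 +0.96546]
t = (-0.13201, -0.13536, +0.78614) m
tr R = 2.667515; θ = arccos((tr R − 1)/2) = 0.584918 rad = 33.513°
axis k = ((R−Rᵀ)₃₂, (R−Rᵀ)₁₃, (R−Rᵀ)₂₁) / (2 sinθ) = (-0.350762, +0.291074, +0.890080)
rvec = θ·k = (-0.205167, +0.170255, +0.520624)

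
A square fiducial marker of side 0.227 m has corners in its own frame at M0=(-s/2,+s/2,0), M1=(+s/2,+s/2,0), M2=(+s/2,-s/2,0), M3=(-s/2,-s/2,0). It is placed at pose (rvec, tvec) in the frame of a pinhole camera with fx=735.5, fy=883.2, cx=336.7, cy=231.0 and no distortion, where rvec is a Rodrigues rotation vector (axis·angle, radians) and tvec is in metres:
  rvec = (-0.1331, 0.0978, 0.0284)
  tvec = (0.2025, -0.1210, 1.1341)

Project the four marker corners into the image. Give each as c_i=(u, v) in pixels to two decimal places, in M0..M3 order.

c0=(392.42, 222.39) c1=(543.46, 226.16) c2=(543.16, 51.69) c3=(395.99, 51.41)

Intrinsics K: fx=735.5, fy=883.2, cx=336.7, cy=231.0
Marker side s = 0.227 m; corners in marker frame (Z=0):
  M0 = (-0.1135, +0.1135, 0)
  M1 = (+0.1135, +0.1135, 0)
  M2 = (+0.1135, -0.1135, 0)
  M3 = (-0.1135, -0.1135, 0)
rvec = (-0.1331, 0.0978, 0.0284), |rvec| = θ = 0.16759 rad = 9.602°
Rodrigues: sinθ=0.16681, 1−cosθ=0.01401; R = I + sinθ·[k]× + (1−cosθ)·[k]×²:
    [+0.99483 -0.03476 +0.09546]
    [+0.02177 +0.99076 +0.13386]
    [-0.09923 -0.13109 +0.98639]
t = (0.2025, -0.1210, 1.1341) m
M0: Pc = R·M0+t = (+0.08564, -0.01102, +1.13048); u = 735.5·(+0.08564)/1.13048 + 336.7 = 392.4192, v = 883.2·(-0.01102)/1.13048 + 231.0 = 222.3905
M1: Pc = R·M1+t = (+0.31147, -0.00608, +1.10796); u = 735.5·(+0.31147)/1.10796 + 336.7 = 543.4625, v = 883.2·(-0.00608)/1.10796 + 231.0 = 226.1555
M2: Pc = R·M2+t = (+0.31936, -0.23098, +1.13772); u = 735.5·(+0.31936)/1.13772 + 336.7 = 543.1556, v = 883.2·(-0.23098)/1.13772 + 231.0 = 51.6921
M3: Pc = R·M3+t = (+0.09353, -0.23592, +1.16024); u = 735.5·(+0.09353)/1.16024 + 336.7 = 395.9921, v = 883.2·(-0.23592)/1.16024 + 231.0 = 51.4107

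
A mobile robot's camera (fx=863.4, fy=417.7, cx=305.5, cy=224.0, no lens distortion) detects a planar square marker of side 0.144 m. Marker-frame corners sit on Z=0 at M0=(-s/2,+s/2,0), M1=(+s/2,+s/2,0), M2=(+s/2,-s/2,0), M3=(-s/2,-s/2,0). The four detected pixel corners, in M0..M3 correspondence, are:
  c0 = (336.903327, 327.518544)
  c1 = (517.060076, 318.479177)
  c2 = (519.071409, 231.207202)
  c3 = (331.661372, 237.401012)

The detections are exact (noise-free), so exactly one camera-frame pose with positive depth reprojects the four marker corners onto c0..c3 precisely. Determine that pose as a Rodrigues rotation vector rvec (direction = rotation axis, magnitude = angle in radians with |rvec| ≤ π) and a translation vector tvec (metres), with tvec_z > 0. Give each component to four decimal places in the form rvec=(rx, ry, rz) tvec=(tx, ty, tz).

Intrinsics K: fx=863.4, fy=417.7, cx=305.5, cy=224.0
Marker side s = 0.144 m; corners in marker frame (Z=0):
  M0 = (-0.0720, +0.0720, 0)
  M1 = (+0.0720, +0.0720, 0)
  M2 = (+0.0720, -0.0720, 0)
  M3 = (-0.0720, -0.0720, 0)
Detected image corners:
  c0 = (336.903327, 327.518544) px
  c1 = (517.060076, 318.479177) px
  c2 = (519.071409, 231.207202) px
  c3 = (331.661372, 237.401012) px
Planar DLT: solve 8×8 A·h = b for H (H[2,2]=1):
  H  [+1380.68143 +126.65188 +427.81841]
  H  [+15.50247 +691.52867 +279.45220]
  H  [+0.24615 +0.27191 +1.00000]
B = K⁻¹H; ‖b₁‖=1.534867, ‖b₂‖=1.534867; λ = 2/(‖b₁‖+‖b₂‖) = 0.651522, sign → tz>0 ⇒ λ=+0.651522
r₁ = λ·B[:,0] = (+0.98512,-0.06182,+0.16037); r₂ = λ·B[:,1] = (+0.03289,+0.98363,+0.17716)
r₃ = r₁×r₂ = (-0.16870,-0.16924,+0.97103); SVD([r₁ r₂ r₃]) → R = UVᵀ:
  R  [+0.98512 +0.03289 -0.16870]
  R  [-0.06182 +0.98363 -0.16924]
  R  [+0.16037 +0.17716 +0.97103]
t = (+0.09230, +0.08649, +0.65152) m
tr R = 2.939782; θ = arccos((tr R − 1)/2) = 0.246014 rad = 14.096°
axis k = ((R−Rᵀ)₃₂, (R−Rᵀ)₁₃, (R−Rᵀ)₂₁) / (2 sinθ) = (+0.711176, -0.675589, -0.194442)
rvec = θ·k = (+0.174959, -0.166204, -0.047836)

rvec=(0.1750, -0.1662, -0.0478) tvec=(0.0923, 0.0865, 0.6515)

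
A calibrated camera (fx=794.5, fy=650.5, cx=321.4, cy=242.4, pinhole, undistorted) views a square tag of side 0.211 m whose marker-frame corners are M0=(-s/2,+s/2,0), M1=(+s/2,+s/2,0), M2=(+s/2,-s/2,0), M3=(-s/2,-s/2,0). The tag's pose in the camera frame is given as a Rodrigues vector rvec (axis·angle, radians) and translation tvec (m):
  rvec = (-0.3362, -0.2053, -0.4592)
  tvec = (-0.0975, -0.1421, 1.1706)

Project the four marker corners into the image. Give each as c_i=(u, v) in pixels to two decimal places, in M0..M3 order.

c0=(220.84, 235.88) c1=(351.36, 189.50) c2=(286.43, 97.69) c3=(159.14, 137.39)

Intrinsics K: fx=794.5, fy=650.5, cx=321.4, cy=242.4
Marker side s = 0.211 m; corners in marker frame (Z=0):
  M0 = (-0.1055, +0.1055, 0)
  M1 = (+0.1055, +0.1055, 0)
  M2 = (+0.1055, -0.1055, 0)
  M3 = (-0.1055, -0.1055, 0)
rvec = (-0.3362, -0.2053, -0.4592), |rvec| = θ = 0.60502 rad = 34.665°
Rodrigues: sinθ=0.56877, 1−cosθ=0.17751; R = I + sinθ·[k]× + (1−cosθ)·[k]×²:
    [+0.87731 +0.46516 -0.11814]
    [-0.39822 +0.84293 +0.36178]
    [+0.26787 -0.27035 +0.92475]
t = (-0.0975, -0.1421, 1.1706) m
M0: Pc = R·M0+t = (-0.14098, -0.01116, +1.11382); u = 794.5·(-0.14098)/1.11382 + 321.4 = 220.8367, v = 650.5·(-0.01116)/1.11382 + 242.4 = 235.8834
M1: Pc = R·M1+t = (+0.04413, -0.09518, +1.17034); u = 794.5·(+0.04413)/1.17034 + 321.4 = 351.3587, v = 650.5·(-0.09518)/1.17034 + 242.4 = 189.4951
M2: Pc = R·M2+t = (-0.05402, -0.27304, +1.22738); u = 794.5·(-0.05402)/1.22738 + 321.4 = 286.4327, v = 650.5·(-0.27304)/1.22738 + 242.4 = 97.6905
M3: Pc = R·M3+t = (-0.23913, -0.18902, +1.17086); u = 794.5·(-0.23913)/1.17086 + 321.4 = 159.1354, v = 650.5·(-0.18902)/1.17086 + 242.4 = 137.3872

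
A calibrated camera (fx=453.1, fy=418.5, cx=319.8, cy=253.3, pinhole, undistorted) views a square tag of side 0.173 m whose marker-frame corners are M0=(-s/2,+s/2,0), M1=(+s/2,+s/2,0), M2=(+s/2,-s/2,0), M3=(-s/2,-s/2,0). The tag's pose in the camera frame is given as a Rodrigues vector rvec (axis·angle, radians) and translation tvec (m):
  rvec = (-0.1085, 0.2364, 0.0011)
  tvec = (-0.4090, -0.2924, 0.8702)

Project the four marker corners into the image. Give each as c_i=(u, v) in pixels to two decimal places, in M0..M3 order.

Intrinsics K: fx=453.1, fy=418.5, cx=319.8, cy=253.3
Marker side s = 0.173 m; corners in marker frame (Z=0):
  M0 = (-0.0865, +0.0865, 0)
  M1 = (+0.0865, +0.0865, 0)
  M2 = (+0.0865, -0.0865, 0)
  M3 = (-0.0865, -0.0865, 0)
rvec = (-0.1085, 0.2364, 0.0011), |rvec| = θ = 0.26011 rad = 14.903°
Rodrigues: sinθ=0.25719, 1−cosθ=0.03364; R = I + sinθ·[k]× + (1−cosθ)·[k]×²:
    [+0.97221 -0.01384 +0.23368]
    [-0.01166 +0.99415 +0.10741]
    [-0.23380 -0.10715 +0.96636]
t = (-0.4090, -0.2924, 0.8702) m
M0: Pc = R·M0+t = (-0.49429, -0.20540, +0.88116); u = 453.1·(-0.49429)/0.88116 + 319.8 = 65.6286, v = 418.5·(-0.20540)/0.88116 + 253.3 = 155.7476
M1: Pc = R·M1+t = (-0.32610, -0.20742, +0.84071); u = 453.1·(-0.32610)/0.84071 + 319.8 = 144.0478, v = 418.5·(-0.20742)/0.84071 + 253.3 = 150.0497
M2: Pc = R·M2+t = (-0.32371, -0.37940, +0.85924); u = 453.1·(-0.32371)/0.85924 + 319.8 = 149.1020, v = 418.5·(-0.37940)/0.85924 + 253.3 = 68.5098
M3: Pc = R·M3+t = (-0.49190, -0.37738, +0.89969); u = 453.1·(-0.49190)/0.89969 + 319.8 = 72.0714, v = 418.5·(-0.37738)/0.89969 + 253.3 = 77.7562

c0=(65.63, 155.75) c1=(144.05, 150.05) c2=(149.10, 68.51) c3=(72.07, 77.76)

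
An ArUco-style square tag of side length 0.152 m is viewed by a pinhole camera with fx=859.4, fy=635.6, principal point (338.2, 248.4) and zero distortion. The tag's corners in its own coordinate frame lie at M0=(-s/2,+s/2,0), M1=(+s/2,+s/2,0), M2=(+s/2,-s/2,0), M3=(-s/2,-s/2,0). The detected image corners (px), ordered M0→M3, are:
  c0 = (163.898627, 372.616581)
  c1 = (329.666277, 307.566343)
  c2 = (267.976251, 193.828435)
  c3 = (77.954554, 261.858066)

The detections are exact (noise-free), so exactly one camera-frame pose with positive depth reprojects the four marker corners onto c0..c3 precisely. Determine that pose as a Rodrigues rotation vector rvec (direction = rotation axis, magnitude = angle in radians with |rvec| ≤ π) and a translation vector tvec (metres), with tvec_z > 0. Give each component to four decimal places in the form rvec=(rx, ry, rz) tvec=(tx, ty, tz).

rvec=(0.4981, -0.3136, -0.4059) tvec=(-0.0962, 0.0399, 0.6654)

Intrinsics K: fx=859.4, fy=635.6, cx=338.2, cy=248.4
Marker side s = 0.152 m; corners in marker frame (Z=0):
  M0 = (-0.0760, +0.0760, 0)
  M1 = (+0.0760, +0.0760, 0)
  M2 = (+0.0760, -0.0760, 0)
  M3 = (-0.0760, -0.0760, 0)
Detected image corners:
  c0 = (163.898627, 372.616581) px
  c1 = (329.666277, 307.566343) px
  c2 = (267.976251, 193.828435) px
  c3 = (77.954554, 261.858066) px
Planar DLT: solve 8×8 A·h = b for H (H[2,2]=1):
  H  [+1225.79109 +647.19247 +213.99378]
  H  [-355.79921 +959.62848 +286.56140]
  H  [+0.28660 +0.77805 +1.00000]
B = K⁻¹H; ‖b₁‖=1.502947, ‖b₂‖=1.502947; λ = 2/(‖b₁‖+‖b₂‖) = 0.665359, sign → tz>0 ⇒ λ=+0.665359
r₁ = λ·B[:,0] = (+0.87398,-0.44698,+0.19069); r₂ = λ·B[:,1] = (+0.29734,+0.80224,+0.51768)
r₃ = r₁×r₂ = (-0.38437,-0.39574,+0.83405); SVD([r₁ r₂ r₃]) → R = UVᵀ:
  R  [+0.87398 +0.29734 -0.38437]
  R  [-0.44698 +0.80224 -0.39574]
  R  [+0.19069 +0.51768 +0.83405]
t = (-0.09616, +0.03995, +0.66536) m
tr R = 2.510278; θ = arccos((tr R − 1)/2) = 0.714930 rad = 40.962°
axis k = ((R−Rᵀ)₃₂, (R−Rᵀ)₁₃, (R−Rᵀ)₂₁) / (2 sinθ) = (+0.696670, -0.438601, -0.567697)
rvec = θ·k = (+0.498070, -0.313569, -0.405864)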